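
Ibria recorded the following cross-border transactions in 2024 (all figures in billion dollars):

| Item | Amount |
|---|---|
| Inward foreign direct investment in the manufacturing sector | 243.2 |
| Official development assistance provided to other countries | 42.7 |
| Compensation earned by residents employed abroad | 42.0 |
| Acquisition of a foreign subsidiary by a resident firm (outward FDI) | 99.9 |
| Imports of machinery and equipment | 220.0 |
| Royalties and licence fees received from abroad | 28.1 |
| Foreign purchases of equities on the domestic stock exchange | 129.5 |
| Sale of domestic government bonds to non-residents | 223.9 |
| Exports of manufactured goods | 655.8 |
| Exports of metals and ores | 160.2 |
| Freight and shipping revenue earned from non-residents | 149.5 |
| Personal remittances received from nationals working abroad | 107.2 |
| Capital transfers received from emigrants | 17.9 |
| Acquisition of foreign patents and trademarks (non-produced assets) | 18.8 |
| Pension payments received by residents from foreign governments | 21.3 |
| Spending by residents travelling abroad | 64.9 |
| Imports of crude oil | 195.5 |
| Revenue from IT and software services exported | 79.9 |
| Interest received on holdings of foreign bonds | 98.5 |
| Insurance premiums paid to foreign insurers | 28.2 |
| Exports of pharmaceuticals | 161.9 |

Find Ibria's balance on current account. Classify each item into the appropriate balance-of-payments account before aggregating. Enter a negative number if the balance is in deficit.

953.1

Goods: 655.8 - 195.5 + 160.2 + 161.9 - 220.0 = 562.4
Services: 28.1 - 28.2 - 64.9 + 79.9 + 149.5 = 164.4
Primary income: 98.5 + 42.0 = 140.5
Secondary income: -42.7 + 107.2 + 21.3 = 85.8
Current account = 562.4 + 164.4 + 140.5 + 85.8 = 953.1
(Excluded from the current account — financial account: inward foreign direct investment in the manufacturing sector 243.2, acquisition of a foreign subsidiary by a resident firm (outward FDI) 99.9, foreign purchases of equities on the domestic stock exchange 129.5, sale of domestic government bonds to non-residents 223.9; capital account: capital transfers received from emigrants 17.9, acquisition of foreign patents and trademarks (non-produced assets) 18.8.)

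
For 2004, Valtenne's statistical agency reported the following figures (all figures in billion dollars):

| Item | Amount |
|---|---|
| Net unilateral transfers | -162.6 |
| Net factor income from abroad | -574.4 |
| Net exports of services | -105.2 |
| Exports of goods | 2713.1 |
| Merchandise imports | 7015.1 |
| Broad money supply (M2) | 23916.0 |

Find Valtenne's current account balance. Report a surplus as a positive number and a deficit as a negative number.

Goods balance = 2713.1 - 7015.1 = -4302.0
Services balance = -105.2
Trade balance (goods + services) = -4302.0 + (-105.2) = -4407.2
Net primary income = -574.4
Net secondary income = -162.6
Current account = -4407.2 + (-574.4) + (-162.6) = -5144.2

-5144.2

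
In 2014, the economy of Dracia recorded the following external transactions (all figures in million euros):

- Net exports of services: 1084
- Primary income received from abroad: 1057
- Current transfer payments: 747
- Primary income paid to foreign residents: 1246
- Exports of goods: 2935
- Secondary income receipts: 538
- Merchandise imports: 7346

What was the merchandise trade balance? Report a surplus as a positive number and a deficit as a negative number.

Goods balance = 2935 - 7346 = -4411

-4411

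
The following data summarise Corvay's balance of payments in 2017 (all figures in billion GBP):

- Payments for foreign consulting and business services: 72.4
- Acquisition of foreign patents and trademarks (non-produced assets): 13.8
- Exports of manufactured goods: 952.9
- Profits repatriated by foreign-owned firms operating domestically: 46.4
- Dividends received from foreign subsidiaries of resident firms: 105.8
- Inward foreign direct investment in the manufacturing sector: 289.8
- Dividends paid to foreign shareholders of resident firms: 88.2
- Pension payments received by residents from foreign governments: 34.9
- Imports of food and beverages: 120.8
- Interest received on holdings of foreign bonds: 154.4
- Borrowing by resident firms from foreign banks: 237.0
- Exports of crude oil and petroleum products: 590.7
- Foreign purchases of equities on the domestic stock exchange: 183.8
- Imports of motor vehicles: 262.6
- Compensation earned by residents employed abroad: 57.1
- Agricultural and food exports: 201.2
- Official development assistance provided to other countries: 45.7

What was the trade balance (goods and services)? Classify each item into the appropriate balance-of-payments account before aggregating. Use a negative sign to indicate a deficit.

1289.0

Goods: 952.9 - 262.6 + 201.2 - 120.8 + 590.7 = 1361.4
Services: -72.4
Trade balance = 1361.4 + (-72.4) = 1289.0
(Excluded from the trade balance — capital account: acquisition of foreign patents and trademarks (non-produced assets) 13.8; primary income: profits repatriated by foreign-owned firms operating domestically 46.4, dividends received from foreign subsidiaries of resident firms 105.8, dividends paid to foreign shareholders of resident firms 88.2, interest received on holdings of foreign bonds 154.4, compensation earned by residents employed abroad 57.1; financial account: inward foreign direct investment in the manufacturing sector 289.8, borrowing by resident firms from foreign banks 237.0, foreign purchases of equities on the domestic stock exchange 183.8; secondary income: pension payments received by residents from foreign governments 34.9, official development assistance provided to other countries 45.7.)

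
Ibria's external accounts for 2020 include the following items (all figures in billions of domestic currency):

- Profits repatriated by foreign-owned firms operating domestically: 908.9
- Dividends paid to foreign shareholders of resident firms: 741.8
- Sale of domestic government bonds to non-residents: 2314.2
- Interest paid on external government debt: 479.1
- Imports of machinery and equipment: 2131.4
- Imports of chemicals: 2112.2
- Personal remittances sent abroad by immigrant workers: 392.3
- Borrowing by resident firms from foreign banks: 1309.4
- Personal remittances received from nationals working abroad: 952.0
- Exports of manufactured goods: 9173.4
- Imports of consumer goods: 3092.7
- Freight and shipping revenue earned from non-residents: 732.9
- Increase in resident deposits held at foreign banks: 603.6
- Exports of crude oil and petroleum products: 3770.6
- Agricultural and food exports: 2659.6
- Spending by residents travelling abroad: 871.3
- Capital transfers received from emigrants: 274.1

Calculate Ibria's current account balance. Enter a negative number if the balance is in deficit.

6558.8

Goods: 2659.6 - 3092.7 + 9173.4 + 3770.6 - 2112.2 - 2131.4 = 8267.3
Services: 732.9 - 871.3 = -138.4
Primary income: -908.9 - 479.1 - 741.8 = -2129.8
Secondary income: -392.3 + 952.0 = 559.7
Current account = 8267.3 + (-138.4) + (-2129.8) + 559.7 = 6558.8
(Excluded from the current account — financial account: sale of domestic government bonds to non-residents 2314.2, borrowing by resident firms from foreign banks 1309.4, increase in resident deposits held at foreign banks 603.6; capital account: capital transfers received from emigrants 274.1.)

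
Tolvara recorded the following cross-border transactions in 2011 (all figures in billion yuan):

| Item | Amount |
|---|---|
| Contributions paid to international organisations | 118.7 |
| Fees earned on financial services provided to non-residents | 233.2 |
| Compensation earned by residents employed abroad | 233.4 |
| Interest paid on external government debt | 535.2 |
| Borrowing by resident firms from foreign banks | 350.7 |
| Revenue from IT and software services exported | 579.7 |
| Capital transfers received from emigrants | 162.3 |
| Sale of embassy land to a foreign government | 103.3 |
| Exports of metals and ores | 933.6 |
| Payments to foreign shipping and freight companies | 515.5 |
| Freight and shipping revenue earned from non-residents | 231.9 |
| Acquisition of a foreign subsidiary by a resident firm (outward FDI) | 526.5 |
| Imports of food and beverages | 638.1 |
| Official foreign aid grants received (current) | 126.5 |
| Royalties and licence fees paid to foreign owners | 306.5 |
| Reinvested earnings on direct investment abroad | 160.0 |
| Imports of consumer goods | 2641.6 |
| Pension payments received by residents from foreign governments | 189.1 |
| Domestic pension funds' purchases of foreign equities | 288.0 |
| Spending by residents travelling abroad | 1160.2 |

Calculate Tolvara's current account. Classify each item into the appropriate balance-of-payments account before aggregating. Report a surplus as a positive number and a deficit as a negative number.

Goods: -2641.6 - 638.1 + 933.6 = -2346.1
Services: -515.5 - 1160.2 + 579.7 + 233.2 + 231.9 - 306.5 = -937.4
Primary income: 160.0 + 233.4 - 535.2 = -141.8
Secondary income: -118.7 + 126.5 + 189.1 = 196.9
Current account = (-2346.1) + (-937.4) + (-141.8) + 196.9 = -3228.4
(Excluded from the current account — financial account: borrowing by resident firms from foreign banks 350.7, acquisition of a foreign subsidiary by a resident firm (outward FDI) 526.5, domestic pension funds' purchases of foreign equities 288.0; capital account: capital transfers received from emigrants 162.3, sale of embassy land to a foreign government 103.3.)

-3228.4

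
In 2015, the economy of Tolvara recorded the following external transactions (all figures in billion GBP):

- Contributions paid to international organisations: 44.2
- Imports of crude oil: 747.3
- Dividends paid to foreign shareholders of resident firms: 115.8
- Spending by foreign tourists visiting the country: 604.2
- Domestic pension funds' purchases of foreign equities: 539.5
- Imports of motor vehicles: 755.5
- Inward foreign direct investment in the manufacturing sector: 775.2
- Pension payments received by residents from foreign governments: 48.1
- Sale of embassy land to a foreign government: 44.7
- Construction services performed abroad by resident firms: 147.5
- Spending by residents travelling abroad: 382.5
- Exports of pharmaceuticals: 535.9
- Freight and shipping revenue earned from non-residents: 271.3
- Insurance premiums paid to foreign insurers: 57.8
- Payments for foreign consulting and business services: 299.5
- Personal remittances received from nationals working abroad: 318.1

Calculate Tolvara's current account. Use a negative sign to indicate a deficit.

Goods: 535.9 - 755.5 - 747.3 = -966.9
Services: 271.3 - 299.5 + 147.5 - 57.8 + 604.2 - 382.5 = 283.2
Primary income: -115.8
Secondary income: 318.1 - 44.2 + 48.1 = 322.0
Current account = (-966.9) + 283.2 + (-115.8) + 322.0 = -477.5
(Excluded from the current account — financial account: domestic pension funds' purchases of foreign equities 539.5, inward foreign direct investment in the manufacturing sector 775.2; capital account: sale of embassy land to a foreign government 44.7.)

-477.5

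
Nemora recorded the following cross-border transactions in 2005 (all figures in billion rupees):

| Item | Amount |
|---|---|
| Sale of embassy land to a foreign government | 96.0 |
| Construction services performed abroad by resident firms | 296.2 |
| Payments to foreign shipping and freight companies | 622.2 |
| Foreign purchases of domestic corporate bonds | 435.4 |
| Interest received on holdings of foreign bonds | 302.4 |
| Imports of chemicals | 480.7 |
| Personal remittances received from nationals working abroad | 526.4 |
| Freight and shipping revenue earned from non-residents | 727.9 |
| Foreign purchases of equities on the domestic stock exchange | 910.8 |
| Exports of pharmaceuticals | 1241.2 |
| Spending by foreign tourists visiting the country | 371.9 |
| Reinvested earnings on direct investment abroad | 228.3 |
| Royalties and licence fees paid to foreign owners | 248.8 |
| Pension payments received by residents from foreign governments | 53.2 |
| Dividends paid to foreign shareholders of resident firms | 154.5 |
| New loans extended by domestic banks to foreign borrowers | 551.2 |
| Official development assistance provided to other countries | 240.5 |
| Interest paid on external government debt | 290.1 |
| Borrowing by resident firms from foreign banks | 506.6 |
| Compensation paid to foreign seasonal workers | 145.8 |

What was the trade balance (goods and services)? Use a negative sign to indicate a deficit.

1285.5

Goods: 1241.2 - 480.7 = 760.5
Services: 371.9 - 622.2 + 296.2 + 727.9 - 248.8 = 525.0
Trade balance = 760.5 + 525.0 = 1285.5
(Excluded from the trade balance — capital account: sale of embassy land to a foreign government 96.0; financial account: foreign purchases of domestic corporate bonds 435.4, foreign purchases of equities on the domestic stock exchange 910.8, new loans extended by domestic banks to foreign borrowers 551.2, borrowing by resident firms from foreign banks 506.6; primary income: interest received on holdings of foreign bonds 302.4, reinvested earnings on direct investment abroad 228.3, dividends paid to foreign shareholders of resident firms 154.5, interest paid on external government debt 290.1, compensation paid to foreign seasonal workers 145.8; secondary income: personal remittances received from nationals working abroad 526.4, pension payments received by residents from foreign governments 53.2, official development assistance provided to other countries 240.5.)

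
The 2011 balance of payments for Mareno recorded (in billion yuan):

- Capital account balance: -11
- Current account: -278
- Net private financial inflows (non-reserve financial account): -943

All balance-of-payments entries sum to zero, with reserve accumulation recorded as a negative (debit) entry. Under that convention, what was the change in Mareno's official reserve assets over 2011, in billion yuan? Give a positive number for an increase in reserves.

-1232

Official reserve transactions balance = -((-278) + (-11) + (-943)) = 1232
An accumulation of reserves is recorded as a debit (negative entry), so the change in the stock of reserves is the negative of that balance.
Change in official reserves = -(1232) = -1232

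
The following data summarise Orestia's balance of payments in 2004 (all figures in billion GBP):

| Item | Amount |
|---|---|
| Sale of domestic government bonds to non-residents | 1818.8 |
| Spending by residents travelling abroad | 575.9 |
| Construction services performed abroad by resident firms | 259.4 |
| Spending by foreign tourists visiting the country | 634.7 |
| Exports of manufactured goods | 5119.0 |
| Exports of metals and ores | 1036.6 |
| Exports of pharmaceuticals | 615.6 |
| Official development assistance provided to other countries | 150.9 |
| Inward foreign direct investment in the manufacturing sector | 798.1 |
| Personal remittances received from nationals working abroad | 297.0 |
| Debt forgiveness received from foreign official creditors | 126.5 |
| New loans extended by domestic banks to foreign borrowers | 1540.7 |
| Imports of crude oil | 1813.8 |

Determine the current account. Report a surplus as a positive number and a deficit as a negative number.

5421.7

Goods: 615.6 + 1036.6 - 1813.8 + 5119.0 = 4957.4
Services: -575.9 + 259.4 + 634.7 = 318.2
Secondary income: 297.0 - 150.9 = 146.1
Current account = 4957.4 + 318.2 + 146.1 = 5421.7
(Excluded from the current account — financial account: sale of domestic government bonds to non-residents 1818.8, inward foreign direct investment in the manufacturing sector 798.1, new loans extended by domestic banks to foreign borrowers 1540.7; capital account: debt forgiveness received from foreign official creditors 126.5.)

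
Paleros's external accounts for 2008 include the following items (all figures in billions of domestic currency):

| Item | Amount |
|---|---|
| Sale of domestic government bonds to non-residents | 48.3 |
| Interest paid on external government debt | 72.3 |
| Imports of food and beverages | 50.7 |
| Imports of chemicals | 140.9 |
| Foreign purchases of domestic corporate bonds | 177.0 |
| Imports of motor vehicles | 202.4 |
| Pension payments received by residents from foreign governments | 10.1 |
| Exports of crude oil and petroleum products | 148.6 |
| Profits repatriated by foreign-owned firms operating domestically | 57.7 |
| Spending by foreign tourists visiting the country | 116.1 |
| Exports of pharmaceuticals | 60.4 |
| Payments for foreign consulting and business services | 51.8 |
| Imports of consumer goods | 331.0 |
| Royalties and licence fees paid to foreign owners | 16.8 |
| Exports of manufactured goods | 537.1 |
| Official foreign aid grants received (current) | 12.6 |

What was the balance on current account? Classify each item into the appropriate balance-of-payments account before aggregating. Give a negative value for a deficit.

Goods: 60.4 + 148.6 + 537.1 - 202.4 - 331.0 - 50.7 - 140.9 = 21.1
Services: -16.8 + 116.1 - 51.8 = 47.5
Primary income: -72.3 - 57.7 = -130.0
Secondary income: 10.1 + 12.6 = 22.7
Current account = 21.1 + 47.5 + (-130.0) + 22.7 = -38.7
(Excluded from the current account — financial account: sale of domestic government bonds to non-residents 48.3, foreign purchases of domestic corporate bonds 177.0.)

-38.7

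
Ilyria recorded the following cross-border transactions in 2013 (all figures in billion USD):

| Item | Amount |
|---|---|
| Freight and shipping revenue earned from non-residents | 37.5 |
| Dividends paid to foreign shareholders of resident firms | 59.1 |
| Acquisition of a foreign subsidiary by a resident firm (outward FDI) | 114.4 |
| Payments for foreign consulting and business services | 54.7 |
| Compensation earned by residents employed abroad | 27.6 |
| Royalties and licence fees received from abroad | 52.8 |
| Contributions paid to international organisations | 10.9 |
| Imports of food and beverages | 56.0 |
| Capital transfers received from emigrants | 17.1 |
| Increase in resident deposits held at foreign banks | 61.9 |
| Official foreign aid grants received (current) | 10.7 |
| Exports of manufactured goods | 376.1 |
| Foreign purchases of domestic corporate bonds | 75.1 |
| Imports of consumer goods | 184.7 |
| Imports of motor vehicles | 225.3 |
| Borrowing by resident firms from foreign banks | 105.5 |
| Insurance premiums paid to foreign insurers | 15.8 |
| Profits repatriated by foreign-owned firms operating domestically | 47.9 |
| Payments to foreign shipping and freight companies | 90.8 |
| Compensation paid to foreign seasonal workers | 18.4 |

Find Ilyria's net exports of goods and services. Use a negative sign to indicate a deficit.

-160.9

Goods: -56.0 - 225.3 - 184.7 + 376.1 = -89.9
Services: 37.5 - 90.8 - 54.7 - 15.8 + 52.8 = -71.0
Trade balance = -89.9 + (-71.0) = -160.9
(Excluded from the trade balance — primary income: dividends paid to foreign shareholders of resident firms 59.1, compensation earned by residents employed abroad 27.6, profits repatriated by foreign-owned firms operating domestically 47.9, compensation paid to foreign seasonal workers 18.4; financial account: acquisition of a foreign subsidiary by a resident firm (outward FDI) 114.4, increase in resident deposits held at foreign banks 61.9, foreign purchases of domestic corporate bonds 75.1, borrowing by resident firms from foreign banks 105.5; secondary income: contributions paid to international organisations 10.9, official foreign aid grants received (current) 10.7; capital account: capital transfers received from emigrants 17.1.)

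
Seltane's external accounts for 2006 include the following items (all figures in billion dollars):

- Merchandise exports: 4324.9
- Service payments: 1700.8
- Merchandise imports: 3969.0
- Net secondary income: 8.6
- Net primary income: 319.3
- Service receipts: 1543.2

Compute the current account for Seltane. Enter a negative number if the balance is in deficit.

Goods balance = 4324.9 - 3969.0 = 355.9
Services balance = 1543.2 - 1700.8 = -157.6
Trade balance (goods + services) = 355.9 + (-157.6) = 198.3
Net primary income = 319.3
Net secondary income = 8.6
Current account = 198.3 + 319.3 + 8.6 = 526.2

526.2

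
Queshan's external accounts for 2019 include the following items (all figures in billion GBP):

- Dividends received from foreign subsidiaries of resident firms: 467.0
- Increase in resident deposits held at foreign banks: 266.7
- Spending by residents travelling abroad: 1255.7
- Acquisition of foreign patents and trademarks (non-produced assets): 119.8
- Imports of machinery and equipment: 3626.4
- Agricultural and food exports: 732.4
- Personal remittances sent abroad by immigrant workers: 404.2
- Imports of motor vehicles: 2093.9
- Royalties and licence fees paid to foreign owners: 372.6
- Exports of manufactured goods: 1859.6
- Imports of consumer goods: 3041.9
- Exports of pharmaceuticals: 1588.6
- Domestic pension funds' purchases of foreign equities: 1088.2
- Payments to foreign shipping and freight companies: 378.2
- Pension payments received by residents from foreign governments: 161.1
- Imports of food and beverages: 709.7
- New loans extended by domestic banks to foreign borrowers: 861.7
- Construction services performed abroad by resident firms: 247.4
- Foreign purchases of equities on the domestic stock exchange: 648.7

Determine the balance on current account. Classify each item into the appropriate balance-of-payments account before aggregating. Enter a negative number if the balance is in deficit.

Goods: -2093.9 + 732.4 + 1588.6 - 709.7 - 3626.4 - 3041.9 + 1859.6 = -5291.3
Services: -372.6 + 247.4 - 378.2 - 1255.7 = -1759.1
Primary income: 467.0
Secondary income: 161.1 - 404.2 = -243.1
Current account = (-5291.3) + (-1759.1) + 467.0 + (-243.1) = -6826.5
(Excluded from the current account — financial account: increase in resident deposits held at foreign banks 266.7, domestic pension funds' purchases of foreign equities 1088.2, new loans extended by domestic banks to foreign borrowers 861.7, foreign purchases of equities on the domestic stock exchange 648.7; capital account: acquisition of foreign patents and trademarks (non-produced assets) 119.8.)

-6826.5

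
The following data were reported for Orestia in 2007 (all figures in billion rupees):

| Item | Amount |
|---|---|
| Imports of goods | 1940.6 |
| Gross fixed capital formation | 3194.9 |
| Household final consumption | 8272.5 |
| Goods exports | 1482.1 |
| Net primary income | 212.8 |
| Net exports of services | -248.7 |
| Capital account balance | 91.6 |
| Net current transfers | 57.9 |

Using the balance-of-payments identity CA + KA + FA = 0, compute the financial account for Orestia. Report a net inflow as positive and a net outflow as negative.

Goods balance = 1482.1 - 1940.6 = -458.5
Services balance = -248.7
Trade balance (goods + services) = -458.5 + (-248.7) = -707.2
Net primary income = 212.8
Net secondary income = 57.9
Current account = -707.2 + 212.8 + 57.9 = -436.5
Financial account = -(-436.5 + 91.6) = 344.9

344.9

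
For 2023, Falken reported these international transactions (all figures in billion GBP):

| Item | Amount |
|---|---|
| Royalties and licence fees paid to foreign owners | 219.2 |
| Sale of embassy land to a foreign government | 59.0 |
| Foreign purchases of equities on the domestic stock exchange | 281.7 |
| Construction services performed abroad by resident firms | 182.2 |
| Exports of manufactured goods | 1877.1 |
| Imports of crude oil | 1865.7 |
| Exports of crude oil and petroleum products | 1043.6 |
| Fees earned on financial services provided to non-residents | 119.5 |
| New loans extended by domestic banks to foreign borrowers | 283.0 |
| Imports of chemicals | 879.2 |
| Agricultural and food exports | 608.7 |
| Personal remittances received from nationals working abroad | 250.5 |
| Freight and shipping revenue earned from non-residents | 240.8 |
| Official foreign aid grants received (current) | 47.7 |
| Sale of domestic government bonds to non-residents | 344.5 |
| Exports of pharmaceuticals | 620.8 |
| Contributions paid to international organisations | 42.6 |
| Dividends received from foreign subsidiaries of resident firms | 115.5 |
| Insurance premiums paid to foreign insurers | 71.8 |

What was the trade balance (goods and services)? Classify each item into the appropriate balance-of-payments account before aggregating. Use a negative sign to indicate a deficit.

Goods: 620.8 + 608.7 + 1043.6 + 1877.1 - 879.2 - 1865.7 = 1405.3
Services: 240.8 + 119.5 - 71.8 - 219.2 + 182.2 = 251.5
Trade balance = 1405.3 + 251.5 = 1656.8
(Excluded from the trade balance — capital account: sale of embassy land to a foreign government 59.0; financial account: foreign purchases of equities on the domestic stock exchange 281.7, new loans extended by domestic banks to foreign borrowers 283.0, sale of domestic government bonds to non-residents 344.5; secondary income: personal remittances received from nationals working abroad 250.5, official foreign aid grants received (current) 47.7, contributions paid to international organisations 42.6; primary income: dividends received from foreign subsidiaries of resident firms 115.5.)

1656.8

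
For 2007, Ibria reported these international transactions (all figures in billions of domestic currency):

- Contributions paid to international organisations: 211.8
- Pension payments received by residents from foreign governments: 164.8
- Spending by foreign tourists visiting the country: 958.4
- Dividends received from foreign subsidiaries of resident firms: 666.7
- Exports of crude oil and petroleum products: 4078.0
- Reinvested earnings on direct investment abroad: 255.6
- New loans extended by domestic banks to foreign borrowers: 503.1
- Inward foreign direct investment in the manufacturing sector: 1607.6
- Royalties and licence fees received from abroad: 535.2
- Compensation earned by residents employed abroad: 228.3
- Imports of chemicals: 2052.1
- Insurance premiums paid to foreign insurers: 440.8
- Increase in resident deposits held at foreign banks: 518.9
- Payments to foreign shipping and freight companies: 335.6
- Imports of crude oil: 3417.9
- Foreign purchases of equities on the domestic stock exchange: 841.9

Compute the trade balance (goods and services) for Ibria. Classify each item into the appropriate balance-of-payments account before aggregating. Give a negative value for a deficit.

-674.8

Goods: 4078.0 - 2052.1 - 3417.9 = -1392.0
Services: -335.6 - 440.8 + 958.4 + 535.2 = 717.2
Trade balance = -1392.0 + 717.2 = -674.8
(Excluded from the trade balance — secondary income: contributions paid to international organisations 211.8, pension payments received by residents from foreign governments 164.8; primary income: dividends received from foreign subsidiaries of resident firms 666.7, reinvested earnings on direct investment abroad 255.6, compensation earned by residents employed abroad 228.3; financial account: new loans extended by domestic banks to foreign borrowers 503.1, inward foreign direct investment in the manufacturing sector 1607.6, increase in resident deposits held at foreign banks 518.9, foreign purchases of equities on the domestic stock exchange 841.9.)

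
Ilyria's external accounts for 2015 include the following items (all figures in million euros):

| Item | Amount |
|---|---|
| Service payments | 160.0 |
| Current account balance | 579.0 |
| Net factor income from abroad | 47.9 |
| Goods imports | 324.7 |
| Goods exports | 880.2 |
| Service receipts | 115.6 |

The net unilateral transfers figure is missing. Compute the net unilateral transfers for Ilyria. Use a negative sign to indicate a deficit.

20.0

Current account = goods balance + services balance + net primary income + net secondary income
Sum of the known components = 559.0
Net unilateral transfers = CA - (known components) = 579.0 - 559.0 = 20.0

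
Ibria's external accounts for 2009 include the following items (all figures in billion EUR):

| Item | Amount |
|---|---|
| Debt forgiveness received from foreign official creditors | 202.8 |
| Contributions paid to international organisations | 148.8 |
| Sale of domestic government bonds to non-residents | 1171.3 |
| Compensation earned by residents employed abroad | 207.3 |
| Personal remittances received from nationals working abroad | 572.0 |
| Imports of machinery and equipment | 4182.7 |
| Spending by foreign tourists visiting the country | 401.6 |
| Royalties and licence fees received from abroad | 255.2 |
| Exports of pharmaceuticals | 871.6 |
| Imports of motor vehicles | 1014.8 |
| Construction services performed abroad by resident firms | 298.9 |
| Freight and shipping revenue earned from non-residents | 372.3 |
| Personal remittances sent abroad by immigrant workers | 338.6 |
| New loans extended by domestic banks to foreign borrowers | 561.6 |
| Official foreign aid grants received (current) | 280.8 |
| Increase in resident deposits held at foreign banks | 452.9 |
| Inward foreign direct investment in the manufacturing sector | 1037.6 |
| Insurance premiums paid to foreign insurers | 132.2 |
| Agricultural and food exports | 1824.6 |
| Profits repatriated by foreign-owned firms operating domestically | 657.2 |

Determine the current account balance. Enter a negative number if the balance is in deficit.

Goods: 871.6 + 1824.6 - 4182.7 - 1014.8 = -2501.3
Services: 401.6 + 298.9 - 132.2 + 255.2 + 372.3 = 1195.8
Primary income: 207.3 - 657.2 = -449.9
Secondary income: -338.6 + 280.8 - 148.8 + 572.0 = 365.4
Current account = (-2501.3) + 1195.8 + (-449.9) + 365.4 = -1390.0
(Excluded from the current account — capital account: debt forgiveness received from foreign official creditors 202.8; financial account: sale of domestic government bonds to non-residents 1171.3, new loans extended by domestic banks to foreign borrowers 561.6, increase in resident deposits held at foreign banks 452.9, inward foreign direct investment in the manufacturing sector 1037.6.)

-1390.0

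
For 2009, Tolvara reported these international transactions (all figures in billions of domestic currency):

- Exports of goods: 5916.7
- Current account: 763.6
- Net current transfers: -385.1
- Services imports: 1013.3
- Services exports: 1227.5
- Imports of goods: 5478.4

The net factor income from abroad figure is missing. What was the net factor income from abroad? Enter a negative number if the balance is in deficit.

Current account = goods balance + services balance + net primary income + net secondary income
Sum of the known components = 267.4
Net factor income from abroad = CA - (known components) = 763.6 - 267.4 = 496.2

496.2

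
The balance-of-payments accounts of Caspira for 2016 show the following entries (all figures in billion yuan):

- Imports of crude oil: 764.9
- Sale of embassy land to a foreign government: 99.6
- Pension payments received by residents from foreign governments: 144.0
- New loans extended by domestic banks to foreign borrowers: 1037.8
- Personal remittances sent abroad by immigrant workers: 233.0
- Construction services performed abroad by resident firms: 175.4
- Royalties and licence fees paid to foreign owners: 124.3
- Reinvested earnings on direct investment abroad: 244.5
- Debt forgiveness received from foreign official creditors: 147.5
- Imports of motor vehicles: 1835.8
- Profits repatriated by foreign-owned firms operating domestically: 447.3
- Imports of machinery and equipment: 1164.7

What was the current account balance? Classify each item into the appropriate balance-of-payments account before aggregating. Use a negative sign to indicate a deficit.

Goods: -764.9 - 1164.7 - 1835.8 = -3765.4
Services: 175.4 - 124.3 = 51.1
Primary income: 244.5 - 447.3 = -202.8
Secondary income: 144.0 - 233.0 = -89.0
Current account = (-3765.4) + 51.1 + (-202.8) + (-89.0) = -4006.1
(Excluded from the current account — capital account: sale of embassy land to a foreign government 99.6, debt forgiveness received from foreign official creditors 147.5; financial account: new loans extended by domestic banks to foreign borrowers 1037.8.)

-4006.1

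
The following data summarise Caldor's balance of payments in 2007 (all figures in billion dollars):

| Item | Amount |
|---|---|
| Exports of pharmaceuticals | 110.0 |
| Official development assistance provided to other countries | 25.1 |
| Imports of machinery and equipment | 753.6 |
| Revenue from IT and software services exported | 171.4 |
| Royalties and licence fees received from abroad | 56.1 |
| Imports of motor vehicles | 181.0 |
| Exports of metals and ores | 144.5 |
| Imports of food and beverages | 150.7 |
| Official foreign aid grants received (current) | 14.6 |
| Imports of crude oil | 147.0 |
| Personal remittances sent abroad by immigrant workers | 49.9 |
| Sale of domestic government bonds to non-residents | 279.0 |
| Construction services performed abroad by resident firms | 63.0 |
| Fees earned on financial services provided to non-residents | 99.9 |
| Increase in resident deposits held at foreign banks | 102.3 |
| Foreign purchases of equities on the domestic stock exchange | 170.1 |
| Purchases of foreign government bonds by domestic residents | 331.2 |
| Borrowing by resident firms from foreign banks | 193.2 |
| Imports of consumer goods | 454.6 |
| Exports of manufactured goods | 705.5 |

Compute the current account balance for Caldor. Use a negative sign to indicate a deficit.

-396.9

Goods: -181.0 - 147.0 + 144.5 + 110.0 - 150.7 - 753.6 - 454.6 + 705.5 = -726.9
Services: 171.4 + 99.9 + 56.1 + 63.0 = 390.4
Secondary income: 14.6 - 25.1 - 49.9 = -60.4
Current account = (-726.9) + 390.4 + (-60.4) = -396.9
(Excluded from the current account — financial account: sale of domestic government bonds to non-residents 279.0, increase in resident deposits held at foreign banks 102.3, foreign purchases of equities on the domestic stock exchange 170.1, purchases of foreign government bonds by domestic residents 331.2, borrowing by resident firms from foreign banks 193.2.)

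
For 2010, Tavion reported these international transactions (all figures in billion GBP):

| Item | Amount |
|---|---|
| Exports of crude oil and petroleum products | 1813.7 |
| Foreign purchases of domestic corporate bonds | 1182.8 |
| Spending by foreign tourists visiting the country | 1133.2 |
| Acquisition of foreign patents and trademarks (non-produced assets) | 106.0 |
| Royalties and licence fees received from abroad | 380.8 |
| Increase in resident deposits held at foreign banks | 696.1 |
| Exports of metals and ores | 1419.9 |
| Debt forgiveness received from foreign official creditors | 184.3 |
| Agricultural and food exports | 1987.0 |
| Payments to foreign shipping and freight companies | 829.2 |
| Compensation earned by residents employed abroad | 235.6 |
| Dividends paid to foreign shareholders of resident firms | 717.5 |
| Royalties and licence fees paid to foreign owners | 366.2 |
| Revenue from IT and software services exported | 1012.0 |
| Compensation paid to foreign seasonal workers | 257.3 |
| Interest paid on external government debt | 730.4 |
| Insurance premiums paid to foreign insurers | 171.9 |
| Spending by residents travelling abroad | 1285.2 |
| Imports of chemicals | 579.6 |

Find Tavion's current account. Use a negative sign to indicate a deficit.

Goods: 1987.0 + 1419.9 - 579.6 + 1813.7 = 4641.0
Services: -1285.2 + 1133.2 + 380.8 - 366.2 - 171.9 + 1012.0 - 829.2 = -126.5
Primary income: -717.5 - 257.3 + 235.6 - 730.4 = -1469.6
Current account = 4641.0 + (-126.5) + (-1469.6) = 3044.9
(Excluded from the current account — financial account: foreign purchases of domestic corporate bonds 1182.8, increase in resident deposits held at foreign banks 696.1; capital account: acquisition of foreign patents and trademarks (non-produced assets) 106.0, debt forgiveness received from foreign official creditors 184.3.)

3044.9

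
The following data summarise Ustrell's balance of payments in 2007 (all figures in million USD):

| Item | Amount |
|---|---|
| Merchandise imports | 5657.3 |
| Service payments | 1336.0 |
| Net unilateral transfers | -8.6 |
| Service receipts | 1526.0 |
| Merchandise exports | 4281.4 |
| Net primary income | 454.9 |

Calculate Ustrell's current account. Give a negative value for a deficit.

-739.6

Goods balance = 4281.4 - 5657.3 = -1375.9
Services balance = 1526.0 - 1336.0 = 190.0
Trade balance (goods + services) = -1375.9 + 190.0 = -1185.9
Net primary income = 454.9
Net secondary income = -8.6
Current account = -1185.9 + 454.9 + (-8.6) = -739.6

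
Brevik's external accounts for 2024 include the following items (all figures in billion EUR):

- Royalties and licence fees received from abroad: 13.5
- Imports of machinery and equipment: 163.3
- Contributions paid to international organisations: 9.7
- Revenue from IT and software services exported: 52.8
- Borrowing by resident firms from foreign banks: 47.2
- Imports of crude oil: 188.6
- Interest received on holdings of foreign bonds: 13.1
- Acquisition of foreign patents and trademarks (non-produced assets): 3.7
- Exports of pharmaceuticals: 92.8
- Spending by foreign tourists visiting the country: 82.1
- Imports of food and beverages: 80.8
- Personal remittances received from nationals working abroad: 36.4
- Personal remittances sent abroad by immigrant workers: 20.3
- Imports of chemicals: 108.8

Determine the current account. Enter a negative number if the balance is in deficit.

-280.8

Goods: -80.8 + 92.8 - 108.8 - 163.3 - 188.6 = -448.7
Services: 82.1 + 13.5 + 52.8 = 148.4
Primary income: 13.1
Secondary income: -20.3 + 36.4 - 9.7 = 6.4
Current account = (-448.7) + 148.4 + 13.1 + 6.4 = -280.8
(Excluded from the current account — financial account: borrowing by resident firms from foreign banks 47.2; capital account: acquisition of foreign patents and trademarks (non-produced assets) 3.7.)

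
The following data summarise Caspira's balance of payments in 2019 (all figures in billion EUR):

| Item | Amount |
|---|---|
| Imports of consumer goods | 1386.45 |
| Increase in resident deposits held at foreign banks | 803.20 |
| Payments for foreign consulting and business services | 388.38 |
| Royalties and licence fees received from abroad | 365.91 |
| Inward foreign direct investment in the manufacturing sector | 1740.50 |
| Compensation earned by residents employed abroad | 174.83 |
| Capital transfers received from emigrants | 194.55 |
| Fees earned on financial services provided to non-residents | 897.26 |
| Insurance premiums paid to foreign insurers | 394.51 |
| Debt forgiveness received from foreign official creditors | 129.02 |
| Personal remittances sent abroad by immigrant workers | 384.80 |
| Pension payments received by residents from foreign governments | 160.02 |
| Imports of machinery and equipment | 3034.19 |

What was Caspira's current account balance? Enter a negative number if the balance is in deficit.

Goods: -1386.45 - 3034.19 = -4420.64
Services: 897.26 + 365.91 - 388.38 - 394.51 = 480.28
Primary income: 174.83
Secondary income: -384.80 + 160.02 = -224.78
Current account = (-4420.64) + 480.28 + 174.83 + (-224.78) = -3990.31
(Excluded from the current account — financial account: increase in resident deposits held at foreign banks 803.20, inward foreign direct investment in the manufacturing sector 1740.50; capital account: capital transfers received from emigrants 194.55, debt forgiveness received from foreign official creditors 129.02.)

-3990.31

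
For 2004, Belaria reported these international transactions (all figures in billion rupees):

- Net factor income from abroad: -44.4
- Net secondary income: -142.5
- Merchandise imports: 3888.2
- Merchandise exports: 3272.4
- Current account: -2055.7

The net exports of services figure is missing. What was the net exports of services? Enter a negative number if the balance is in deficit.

-1253.0

Current account = goods balance + services balance + net primary income + net secondary income
Sum of the known components = -802.7
Net exports of services = CA - (known components) = -2055.7 - (-802.7) = -1253.0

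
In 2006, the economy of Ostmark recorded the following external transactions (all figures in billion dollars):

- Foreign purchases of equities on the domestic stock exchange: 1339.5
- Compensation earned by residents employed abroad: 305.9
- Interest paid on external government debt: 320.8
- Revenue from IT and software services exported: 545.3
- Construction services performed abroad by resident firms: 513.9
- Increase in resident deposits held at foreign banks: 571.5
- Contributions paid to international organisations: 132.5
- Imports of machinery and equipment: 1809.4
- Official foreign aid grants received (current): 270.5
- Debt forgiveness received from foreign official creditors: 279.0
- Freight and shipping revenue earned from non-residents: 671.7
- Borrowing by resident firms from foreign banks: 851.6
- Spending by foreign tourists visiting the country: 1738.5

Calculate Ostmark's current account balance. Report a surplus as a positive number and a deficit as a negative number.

1783.1

Goods: -1809.4
Services: 513.9 + 545.3 + 1738.5 + 671.7 = 3469.4
Primary income: 305.9 - 320.8 = -14.9
Secondary income: 270.5 - 132.5 = 138.0
Current account = (-1809.4) + 3469.4 + (-14.9) + 138.0 = 1783.1
(Excluded from the current account — financial account: foreign purchases of equities on the domestic stock exchange 1339.5, increase in resident deposits held at foreign banks 571.5, borrowing by resident firms from foreign banks 851.6; capital account: debt forgiveness received from foreign official creditors 279.0.)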